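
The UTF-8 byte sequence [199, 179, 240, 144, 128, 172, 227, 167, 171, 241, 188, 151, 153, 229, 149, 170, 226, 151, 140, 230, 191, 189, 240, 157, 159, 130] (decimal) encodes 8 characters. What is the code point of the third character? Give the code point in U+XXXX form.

U+39EB

Offset 0: leading byte 0xC7 = 11000111 → 2-byte char #1 = C7 B3.
Offset 2: leading byte 0xF0 = 11110000 → 4-byte char #2 = F0 90 80 AC.
Offset 6: leading byte 0xE3 = 11100011 → 3-byte char #3 = E3 A7 AB.
Leading byte 0xE3 = 11100011 matches 1110xxxx → 3-byte sequence.
Byte 1: 0xE3 = 11100011, payload 0011 (4 bits).
Byte 2: 0xA7 = 10100111 (10xxxxxx ✓), payload 100111.
Byte 3: 0xAB = 10101011 (10xxxxxx ✓), payload 101011.
Concatenate: 0011100111101011 = 0x39EB (16 bits → U+39EB).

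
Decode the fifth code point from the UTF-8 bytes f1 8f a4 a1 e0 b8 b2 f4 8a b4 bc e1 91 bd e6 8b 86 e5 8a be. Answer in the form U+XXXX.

U+62C6

Offset 0: leading byte 0xF1 = 11110001 → 4-byte char #1 = F1 8F A4 A1.
Offset 4: leading byte 0xE0 = 11100000 → 3-byte char #2 = E0 B8 B2.
Offset 7: leading byte 0xF4 = 11110100 → 4-byte char #3 = F4 8A B4 BC.
Offset 11: leading byte 0xE1 = 11100001 → 3-byte char #4 = E1 91 BD.
Offset 14: leading byte 0xE6 = 11100110 → 3-byte char #5 = E6 8B 86.
Leading byte 0xE6 = 11100110 matches 1110xxxx → 3-byte sequence.
Byte 1: 0xE6 = 11100110, payload 0110 (4 bits).
Byte 2: 0x8B = 10001011 (10xxxxxx ✓), payload 001011.
Byte 3: 0x86 = 10000110 (10xxxxxx ✓), payload 000110.
Concatenate: 0110001011000110 = 0x62C6 (16 bits → U+62C6).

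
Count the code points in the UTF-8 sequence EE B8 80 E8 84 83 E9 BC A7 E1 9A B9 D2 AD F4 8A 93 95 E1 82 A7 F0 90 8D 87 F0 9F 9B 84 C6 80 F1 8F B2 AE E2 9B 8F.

12

Byte at offset 0: 0xEE = 11101110 → 3-byte char (#1). Advance 3.
Byte at offset 3: 0xE8 = 11101000 → 3-byte char (#2). Advance 3.
Byte at offset 6: 0xE9 = 11101001 → 3-byte char (#3). Advance 3.
Byte at offset 9: 0xE1 = 11100001 → 3-byte char (#4). Advance 3.
Byte at offset 12: 0xD2 = 11010010 → 2-byte char (#5). Advance 2.
Byte at offset 14: 0xF4 = 11110100 → 4-byte char (#6). Advance 4.
Byte at offset 18: 0xE1 = 11100001 → 3-byte char (#7). Advance 3.
Byte at offset 21: 0xF0 = 11110000 → 4-byte char (#8). Advance 4.
Byte at offset 25: 0xF0 = 11110000 → 4-byte char (#9). Advance 4.
Byte at offset 29: 0xC6 = 11000110 → 2-byte char (#10). Advance 2.
Byte at offset 31: 0xF1 = 11110001 → 4-byte char (#11). Advance 4.
Byte at offset 35: 0xE2 = 11100010 → 3-byte char (#12). Advance 3.
Reached end at offset 38 after 12 code points.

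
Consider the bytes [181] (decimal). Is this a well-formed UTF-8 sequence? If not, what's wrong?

Byte 0xB5 = 10110101 has the form 10xxxxxx — a continuation byte — but there is no preceding leading byte.

invalid (continuation byte with no leading byte)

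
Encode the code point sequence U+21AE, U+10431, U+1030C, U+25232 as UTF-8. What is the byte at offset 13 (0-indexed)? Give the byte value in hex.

U+21AE → 3-byte form E2 86 AE at offsets 0–2.
U+10431 → 4-byte form F0 90 90 B1 at offsets 3–6.
U+1030C → 4-byte form F0 90 8C 8C at offsets 7–10.
U+25232 → 4-byte form F0 A5 88 B2 at offsets 11–14.
Offset 13 falls in char 4's range; it's byte 3 of F0 A5 88 B2 = 0x88.

0x88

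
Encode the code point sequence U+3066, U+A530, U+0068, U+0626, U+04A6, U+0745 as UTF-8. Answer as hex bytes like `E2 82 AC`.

U+3066: 3-byte form → E3 81 A6.
U+A530: 3-byte form → EA 94 B0.
U+0068: 1-byte form → 68.
U+0626: 2-byte form → D8 A6.
U+04A6: 2-byte form → D2 A6.
U+0745: 2-byte form → DD 85.
Concatenated (13 bytes): E3 81 A6 EA 94 B0 68 D8 A6 D2 A6 DD 85.

E3 81 A6 EA 94 B0 68 D8 A6 D2 A6 DD 85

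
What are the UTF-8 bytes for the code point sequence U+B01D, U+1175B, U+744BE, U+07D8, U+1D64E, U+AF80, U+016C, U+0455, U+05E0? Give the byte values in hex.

U+B01D: 3-byte form → EB 80 9D.
U+1175B: 4-byte form → F0 91 9D 9B.
U+744BE: 4-byte form → F1 B4 92 BE.
U+07D8: 2-byte form → DF 98.
U+1D64E: 4-byte form → F0 9D 99 8E.
U+AF80: 3-byte form → EA BE 80.
U+016C: 2-byte form → C5 AC.
U+0455: 2-byte form → D1 95.
U+05E0: 2-byte form → D7 A0.
Concatenated (26 bytes): EB 80 9D F0 91 9D 9B F1 B4 92 BE DF 98 F0 9D 99 8E EA BE 80 C5 AC D1 95 D7 A0.

EB 80 9D F0 91 9D 9B F1 B4 92 BE DF 98 F0 9D 99 8E EA BE 80 C5 AC D1 95 D7 A0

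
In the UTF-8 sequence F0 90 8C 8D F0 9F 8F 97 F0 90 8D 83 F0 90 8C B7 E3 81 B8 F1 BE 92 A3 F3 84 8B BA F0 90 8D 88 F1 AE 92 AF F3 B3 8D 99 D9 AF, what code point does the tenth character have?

Offset 0: leading byte 0xF0 = 11110000 → 4-byte char #1 = F0 90 8C 8D.
Offset 4: leading byte 0xF0 = 11110000 → 4-byte char #2 = F0 9F 8F 97.
Offset 8: leading byte 0xF0 = 11110000 → 4-byte char #3 = F0 90 8D 83.
Offset 12: leading byte 0xF0 = 11110000 → 4-byte char #4 = F0 90 8C B7.
Offset 16: leading byte 0xE3 = 11100011 → 3-byte char #5 = E3 81 B8.
Offset 19: leading byte 0xF1 = 11110001 → 4-byte char #6 = F1 BE 92 A3.
Offset 23: leading byte 0xF3 = 11110011 → 4-byte char #7 = F3 84 8B BA.
Offset 27: leading byte 0xF0 = 11110000 → 4-byte char #8 = F0 90 8D 88.
Offset 31: leading byte 0xF1 = 11110001 → 4-byte char #9 = F1 AE 92 AF.
Offset 35: leading byte 0xF3 = 11110011 → 4-byte char #10 = F3 B3 8D 99.
Leading byte 0xF3 = 11110011 matches 11110xxx → 4-byte sequence.
Byte 1: 0xF3 = 11110011, payload 011 (3 bits).
Byte 2: 0xB3 = 10110011 (10xxxxxx ✓), payload 110011.
Byte 3: 0x8D = 10001101 (10xxxxxx ✓), payload 001101.
Byte 4: 0x99 = 10011001 (10xxxxxx ✓), payload 011001.
Concatenate: 011110011001101011001 = 0xF3359 (21 bits → U+F3359).

U+F3359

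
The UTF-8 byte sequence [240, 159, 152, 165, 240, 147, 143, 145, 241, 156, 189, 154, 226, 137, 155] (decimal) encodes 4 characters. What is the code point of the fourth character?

U+225B

Offset 0: leading byte 0xF0 = 11110000 → 4-byte char #1 = F0 9F 98 A5.
Offset 4: leading byte 0xF0 = 11110000 → 4-byte char #2 = F0 93 8F 91.
Offset 8: leading byte 0xF1 = 11110001 → 4-byte char #3 = F1 9C BD 9A.
Offset 12: leading byte 0xE2 = 11100010 → 3-byte char #4 = E2 89 9B.
Leading byte 0xE2 = 11100010 matches 1110xxxx → 3-byte sequence.
Byte 1: 0xE2 = 11100010, payload 0010 (4 bits).
Byte 2: 0x89 = 10001001 (10xxxxxx ✓), payload 001001.
Byte 3: 0x9B = 10011011 (10xxxxxx ✓), payload 011011.
Concatenate: 0010001001011011 = 0x225B (16 bits → U+225B).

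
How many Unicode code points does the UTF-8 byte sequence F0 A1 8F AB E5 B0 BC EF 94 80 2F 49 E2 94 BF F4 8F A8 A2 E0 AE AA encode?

8

Byte at offset 0: 0xF0 = 11110000 → 4-byte char (#1). Advance 4.
Byte at offset 4: 0xE5 = 11100101 → 3-byte char (#2). Advance 3.
Byte at offset 7: 0xEF = 11101111 → 3-byte char (#3). Advance 3.
Byte at offset 10: 0x2F = 00101111 → 1-byte char (#4). Advance 1.
Byte at offset 11: 0x49 = 01001001 → 1-byte char (#5). Advance 1.
Byte at offset 12: 0xE2 = 11100010 → 3-byte char (#6). Advance 3.
Byte at offset 15: 0xF4 = 11110100 → 4-byte char (#7). Advance 4.
Byte at offset 19: 0xE0 = 11100000 → 3-byte char (#8). Advance 3.
Reached end at offset 22 after 8 code points.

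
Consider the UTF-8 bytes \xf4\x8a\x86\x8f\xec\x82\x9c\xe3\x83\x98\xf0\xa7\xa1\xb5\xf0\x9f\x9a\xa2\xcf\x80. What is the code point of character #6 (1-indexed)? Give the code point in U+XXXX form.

Offset 0: leading byte 0xF4 = 11110100 → 4-byte char #1 = F4 8A 86 8F.
Offset 4: leading byte 0xEC = 11101100 → 3-byte char #2 = EC 82 9C.
Offset 7: leading byte 0xE3 = 11100011 → 3-byte char #3 = E3 83 98.
Offset 10: leading byte 0xF0 = 11110000 → 4-byte char #4 = F0 A7 A1 B5.
Offset 14: leading byte 0xF0 = 11110000 → 4-byte char #5 = F0 9F 9A A2.
Offset 18: leading byte 0xCF = 11001111 → 2-byte char #6 = CF 80.
Leading byte 0xCF = 11001111 matches 110xxxxx → 2-byte sequence.
Byte 1: 0xCF = 11001111, payload 01111 (5 bits).
Byte 2: 0x80 = 10000000 (10xxxxxx ✓), payload 000000.
Concatenate: 01111000000 = 0x3C0 (11 bits → U+03C0).

U+03C0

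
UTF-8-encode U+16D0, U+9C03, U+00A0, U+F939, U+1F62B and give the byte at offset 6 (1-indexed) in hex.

1-indexed offset 6 is 0-indexed offset 5.
U+16D0 → 3-byte form E1 9B 90 at offsets 0–2.
U+9C03 → 3-byte form E9 B0 83 at offsets 3–5.
Offset 5 falls in char 2's range; it's byte 3 of E9 B0 83 = 0x83.

0x83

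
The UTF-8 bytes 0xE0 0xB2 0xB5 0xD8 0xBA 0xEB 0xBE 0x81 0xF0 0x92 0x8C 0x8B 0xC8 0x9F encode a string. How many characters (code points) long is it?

5

Byte at offset 0: 0xE0 = 11100000 → 3-byte char (#1). Advance 3.
Byte at offset 3: 0xD8 = 11011000 → 2-byte char (#2). Advance 2.
Byte at offset 5: 0xEB = 11101011 → 3-byte char (#3). Advance 3.
Byte at offset 8: 0xF0 = 11110000 → 4-byte char (#4). Advance 4.
Byte at offset 12: 0xC8 = 11001000 → 2-byte char (#5). Advance 2.
Reached end at offset 14 after 5 code points.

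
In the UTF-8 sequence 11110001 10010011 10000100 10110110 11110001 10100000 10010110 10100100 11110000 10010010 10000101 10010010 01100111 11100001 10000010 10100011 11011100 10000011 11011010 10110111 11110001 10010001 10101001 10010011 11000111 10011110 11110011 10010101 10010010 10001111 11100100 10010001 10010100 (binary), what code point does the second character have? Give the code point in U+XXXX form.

U+605A4

Offset 0: leading byte 0xF1 = 11110001 → 4-byte char #1 = F1 93 84 B6.
Offset 4: leading byte 0xF1 = 11110001 → 4-byte char #2 = F1 A0 96 A4.
Leading byte 0xF1 = 11110001 matches 11110xxx → 4-byte sequence.
Byte 1: 0xF1 = 11110001, payload 001 (3 bits).
Byte 2: 0xA0 = 10100000 (10xxxxxx ✓), payload 100000.
Byte 3: 0x96 = 10010110 (10xxxxxx ✓), payload 010110.
Byte 4: 0xA4 = 10100100 (10xxxxxx ✓), payload 100100.
Concatenate: 001100000010110100100 = 0x605A4 (21 bits → U+605A4).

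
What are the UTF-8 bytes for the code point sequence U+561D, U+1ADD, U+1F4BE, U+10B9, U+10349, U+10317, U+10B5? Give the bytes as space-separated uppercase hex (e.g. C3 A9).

E5 98 9D E1 AB 9D F0 9F 92 BE E1 82 B9 F0 90 8D 89 F0 90 8C 97 E1 82 B5

U+561D: 3-byte form → E5 98 9D.
U+1ADD: 3-byte form → E1 AB 9D.
U+1F4BE: 4-byte form → F0 9F 92 BE.
U+10B9: 3-byte form → E1 82 B9.
U+10349: 4-byte form → F0 90 8D 89.
U+10317: 4-byte form → F0 90 8C 97.
U+10B5: 3-byte form → E1 82 B5.
Concatenated (24 bytes): E5 98 9D E1 AB 9D F0 9F 92 BE E1 82 B9 F0 90 8D 89 F0 90 8C 97 E1 82 B5.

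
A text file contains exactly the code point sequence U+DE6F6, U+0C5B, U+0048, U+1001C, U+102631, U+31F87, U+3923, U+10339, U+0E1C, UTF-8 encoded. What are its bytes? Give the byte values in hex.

F3 9E 9B B6 E0 B1 9B 48 F0 90 80 9C F4 82 98 B1 F0 B1 BE 87 E3 A4 A3 F0 90 8C B9 E0 B8 9C

U+DE6F6: 4-byte form → F3 9E 9B B6.
U+0C5B: 3-byte form → E0 B1 9B.
U+0048: 1-byte form → 48.
U+1001C: 4-byte form → F0 90 80 9C.
U+102631: 4-byte form → F4 82 98 B1.
U+31F87: 4-byte form → F0 B1 BE 87.
U+3923: 3-byte form → E3 A4 A3.
U+10339: 4-byte form → F0 90 8C B9.
U+0E1C: 3-byte form → E0 B8 9C.
Concatenated (30 bytes): F3 9E 9B B6 E0 B1 9B 48 F0 90 80 9C F4 82 98 B1 F0 B1 BE 87 E3 A4 A3 F0 90 8C B9 E0 B8 9C.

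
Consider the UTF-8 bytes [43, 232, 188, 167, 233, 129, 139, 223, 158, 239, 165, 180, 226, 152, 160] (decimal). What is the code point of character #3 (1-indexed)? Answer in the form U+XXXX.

Offset 0: leading byte 0x2B = 00101011 → 1-byte char #1 = 2B.
Offset 1: leading byte 0xE8 = 11101000 → 3-byte char #2 = E8 BC A7.
Offset 4: leading byte 0xE9 = 11101001 → 3-byte char #3 = E9 81 8B.
Leading byte 0xE9 = 11101001 matches 1110xxxx → 3-byte sequence.
Byte 1: 0xE9 = 11101001, payload 1001 (4 bits).
Byte 2: 0x81 = 10000001 (10xxxxxx ✓), payload 000001.
Byte 3: 0x8B = 10001011 (10xxxxxx ✓), payload 001011.
Concatenate: 1001000001001011 = 0x904B (16 bits → U+904B).

U+904B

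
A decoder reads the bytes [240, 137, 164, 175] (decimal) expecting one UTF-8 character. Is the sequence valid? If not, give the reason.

Leading byte 0xF0 = 11110000 → 4-byte form.
Continuation bytes all match 10xxxxxx. Payload decodes to 0x992F.
But 0x992F < 0x10000, the minimum for a 4-byte sequence — this is an overlong encoding.

invalid (overlong encoding)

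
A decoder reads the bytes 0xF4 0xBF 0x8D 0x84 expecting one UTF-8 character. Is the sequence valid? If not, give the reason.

invalid (encodes a value above U+10FFFF)

Leading byte 0xF4 = 11110100 → 4-byte form.
Payload = 0x13F344, which exceeds U+10FFFF, the maximum Unicode code point. (Leading bytes F5–FF, or F4 followed by ≥ 0x90, are invalid.)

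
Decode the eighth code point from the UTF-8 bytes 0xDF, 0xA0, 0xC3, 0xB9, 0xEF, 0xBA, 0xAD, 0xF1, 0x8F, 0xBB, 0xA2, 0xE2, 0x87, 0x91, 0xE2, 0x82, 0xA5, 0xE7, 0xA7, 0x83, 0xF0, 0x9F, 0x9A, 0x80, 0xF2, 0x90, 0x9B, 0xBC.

Offset 0: leading byte 0xDF = 11011111 → 2-byte char #1 = DF A0.
Offset 2: leading byte 0xC3 = 11000011 → 2-byte char #2 = C3 B9.
Offset 4: leading byte 0xEF = 11101111 → 3-byte char #3 = EF BA AD.
Offset 7: leading byte 0xF1 = 11110001 → 4-byte char #4 = F1 8F BB A2.
Offset 11: leading byte 0xE2 = 11100010 → 3-byte char #5 = E2 87 91.
Offset 14: leading byte 0xE2 = 11100010 → 3-byte char #6 = E2 82 A5.
Offset 17: leading byte 0xE7 = 11100111 → 3-byte char #7 = E7 A7 83.
Offset 20: leading byte 0xF0 = 11110000 → 4-byte char #8 = F0 9F 9A 80.
Leading byte 0xF0 = 11110000 matches 11110xxx → 4-byte sequence.
Byte 1: 0xF0 = 11110000, payload 000 (3 bits).
Byte 2: 0x9F = 10011111 (10xxxxxx ✓), payload 011111.
Byte 3: 0x9A = 10011010 (10xxxxxx ✓), payload 011010.
Byte 4: 0x80 = 10000000 (10xxxxxx ✓), payload 000000.
Concatenate: 000011111011010000000 = 0x1F680 (21 bits → U+1F680).

U+1F680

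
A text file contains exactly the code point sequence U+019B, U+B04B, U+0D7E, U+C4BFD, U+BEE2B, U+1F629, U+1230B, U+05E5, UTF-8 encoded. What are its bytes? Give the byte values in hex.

U+019B: 2-byte form → C6 9B.
U+B04B: 3-byte form → EB 81 8B.
U+0D7E: 3-byte form → E0 B5 BE.
U+C4BFD: 4-byte form → F3 84 AF BD.
U+BEE2B: 4-byte form → F2 BE B8 AB.
U+1F629: 4-byte form → F0 9F 98 A9.
U+1230B: 4-byte form → F0 92 8C 8B.
U+05E5: 2-byte form → D7 A5.
Concatenated (26 bytes): C6 9B EB 81 8B E0 B5 BE F3 84 AF BD F2 BE B8 AB F0 9F 98 A9 F0 92 8C 8B D7 A5.

C6 9B EB 81 8B E0 B5 BE F3 84 AF BD F2 BE B8 AB F0 9F 98 A9 F0 92 8C 8B D7 A5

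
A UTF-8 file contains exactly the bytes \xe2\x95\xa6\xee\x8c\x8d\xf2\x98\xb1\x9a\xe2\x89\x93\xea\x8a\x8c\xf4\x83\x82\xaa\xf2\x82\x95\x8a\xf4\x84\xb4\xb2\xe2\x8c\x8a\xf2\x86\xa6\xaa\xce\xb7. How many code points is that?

11

Byte at offset 0: 0xE2 = 11100010 → 3-byte char (#1). Advance 3.
Byte at offset 3: 0xEE = 11101110 → 3-byte char (#2). Advance 3.
Byte at offset 6: 0xF2 = 11110010 → 4-byte char (#3). Advance 4.
Byte at offset 10: 0xE2 = 11100010 → 3-byte char (#4). Advance 3.
Byte at offset 13: 0xEA = 11101010 → 3-byte char (#5). Advance 3.
Byte at offset 16: 0xF4 = 11110100 → 4-byte char (#6). Advance 4.
Byte at offset 20: 0xF2 = 11110010 → 4-byte char (#7). Advance 4.
Byte at offset 24: 0xF4 = 11110100 → 4-byte char (#8). Advance 4.
Byte at offset 28: 0xE2 = 11100010 → 3-byte char (#9). Advance 3.
Byte at offset 31: 0xF2 = 11110010 → 4-byte char (#10). Advance 4.
Byte at offset 35: 0xCE = 11001110 → 2-byte char (#11). Advance 2.
Reached end at offset 37 after 11 code points.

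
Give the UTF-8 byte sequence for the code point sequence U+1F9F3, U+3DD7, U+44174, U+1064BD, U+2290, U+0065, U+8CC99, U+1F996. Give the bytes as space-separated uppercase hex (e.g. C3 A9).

U+1F9F3: 4-byte form → F0 9F A7 B3.
U+3DD7: 3-byte form → E3 B7 97.
U+44174: 4-byte form → F1 84 85 B4.
U+1064BD: 4-byte form → F4 86 92 BD.
U+2290: 3-byte form → E2 8A 90.
U+0065: 1-byte form → 65.
U+8CC99: 4-byte form → F2 8C B2 99.
U+1F996: 4-byte form → F0 9F A6 96.
Concatenated (27 bytes): F0 9F A7 B3 E3 B7 97 F1 84 85 B4 F4 86 92 BD E2 8A 90 65 F2 8C B2 99 F0 9F A6 96.

F0 9F A7 B3 E3 B7 97 F1 84 85 B4 F4 86 92 BD E2 8A 90 65 F2 8C B2 99 F0 9F A6 96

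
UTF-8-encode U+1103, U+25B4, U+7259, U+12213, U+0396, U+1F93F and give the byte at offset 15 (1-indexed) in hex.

0x96

1-indexed offset 15 is 0-indexed offset 14.
U+1103 → 3-byte form E1 84 83 at offsets 0–2.
U+25B4 → 3-byte form E2 96 B4 at offsets 3–5.
U+7259 → 3-byte form E7 89 99 at offsets 6–8.
U+12213 → 4-byte form F0 92 88 93 at offsets 9–12.
U+0396 → 2-byte form CE 96 at offsets 13–14.
Offset 14 falls in char 5's range; it's byte 2 of CE 96 = 0x96.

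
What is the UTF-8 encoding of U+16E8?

E1 9B A8

U+16E8 = 0x16E8 = 5864 decimal. In range U+0800–U+FFFF → 3-byte form: 1110xxxx 10xxxxxx 10xxxxxx.
Binary (16 bits): 0001011011101000.
Split 4+6+6: 0001 | 011011 | 101000.
Byte 1: 11100001 = 0xE1.
Byte 2: 10011011 = 0x9B.
Byte 3: 10101000 = 0xA8.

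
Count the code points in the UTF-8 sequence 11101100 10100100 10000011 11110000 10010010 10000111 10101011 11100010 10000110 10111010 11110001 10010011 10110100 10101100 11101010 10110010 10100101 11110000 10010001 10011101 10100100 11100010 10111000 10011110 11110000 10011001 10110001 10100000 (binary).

Byte at offset 0: 0xEC = 11101100 → 3-byte char (#1). Advance 3.
Byte at offset 3: 0xF0 = 11110000 → 4-byte char (#2). Advance 4.
Byte at offset 7: 0xE2 = 11100010 → 3-byte char (#3). Advance 3.
Byte at offset 10: 0xF1 = 11110001 → 4-byte char (#4). Advance 4.
Byte at offset 14: 0xEA = 11101010 → 3-byte char (#5). Advance 3.
Byte at offset 17: 0xF0 = 11110000 → 4-byte char (#6). Advance 4.
Byte at offset 21: 0xE2 = 11100010 → 3-byte char (#7). Advance 3.
Byte at offset 24: 0xF0 = 11110000 → 4-byte char (#8). Advance 4.
Reached end at offset 28 after 8 code points.

8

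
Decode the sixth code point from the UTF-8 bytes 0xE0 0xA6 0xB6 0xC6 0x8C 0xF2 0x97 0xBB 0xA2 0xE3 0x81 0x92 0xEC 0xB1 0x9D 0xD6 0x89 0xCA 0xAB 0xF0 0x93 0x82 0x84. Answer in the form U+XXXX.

Offset 0: leading byte 0xE0 = 11100000 → 3-byte char #1 = E0 A6 B6.
Offset 3: leading byte 0xC6 = 11000110 → 2-byte char #2 = C6 8C.
Offset 5: leading byte 0xF2 = 11110010 → 4-byte char #3 = F2 97 BB A2.
Offset 9: leading byte 0xE3 = 11100011 → 3-byte char #4 = E3 81 92.
Offset 12: leading byte 0xEC = 11101100 → 3-byte char #5 = EC B1 9D.
Offset 15: leading byte 0xD6 = 11010110 → 2-byte char #6 = D6 89.
Leading byte 0xD6 = 11010110 matches 110xxxxx → 2-byte sequence.
Byte 1: 0xD6 = 11010110, payload 10110 (5 bits).
Byte 2: 0x89 = 10001001 (10xxxxxx ✓), payload 001001.
Concatenate: 10110001001 = 0x589 (11 bits → U+0589).

U+0589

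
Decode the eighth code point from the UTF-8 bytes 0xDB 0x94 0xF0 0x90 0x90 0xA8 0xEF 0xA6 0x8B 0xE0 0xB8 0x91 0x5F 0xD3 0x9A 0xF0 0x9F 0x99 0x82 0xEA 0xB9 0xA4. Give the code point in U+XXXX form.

Offset 0: leading byte 0xDB = 11011011 → 2-byte char #1 = DB 94.
Offset 2: leading byte 0xF0 = 11110000 → 4-byte char #2 = F0 90 90 A8.
Offset 6: leading byte 0xEF = 11101111 → 3-byte char #3 = EF A6 8B.
Offset 9: leading byte 0xE0 = 11100000 → 3-byte char #4 = E0 B8 91.
Offset 12: leading byte 0x5F = 01011111 → 1-byte char #5 = 5F.
Offset 13: leading byte 0xD3 = 11010011 → 2-byte char #6 = D3 9A.
Offset 15: leading byte 0xF0 = 11110000 → 4-byte char #7 = F0 9F 99 82.
Offset 19: leading byte 0xEA = 11101010 → 3-byte char #8 = EA B9 A4.
Leading byte 0xEA = 11101010 matches 1110xxxx → 3-byte sequence.
Byte 1: 0xEA = 11101010, payload 1010 (4 bits).
Byte 2: 0xB9 = 10111001 (10xxxxxx ✓), payload 111001.
Byte 3: 0xA4 = 10100100 (10xxxxxx ✓), payload 100100.
Concatenate: 1010111001100100 = 0xAE64 (16 bits → U+AE64).

U+AE64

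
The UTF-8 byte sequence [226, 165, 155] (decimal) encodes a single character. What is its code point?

Leading byte 0xE2 = 11100010 matches 1110xxxx → 3-byte sequence.
Byte 1: 0xE2 = 11100010, payload 0010 (4 bits).
Byte 2: 0xA5 = 10100101 (10xxxxxx ✓), payload 100101.
Byte 3: 0x9B = 10011011 (10xxxxxx ✓), payload 011011.
Concatenate: 0010100101011011 = 0x295B (16 bits → U+295B).

U+295B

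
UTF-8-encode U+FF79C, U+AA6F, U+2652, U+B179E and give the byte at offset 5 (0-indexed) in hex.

U+FF79C → 4-byte form F3 BF 9E 9C at offsets 0–3.
U+AA6F → 3-byte form EA A9 AF at offsets 4–6.
Offset 5 falls in char 2's range; it's byte 2 of EA A9 AF = 0xA9.

0xA9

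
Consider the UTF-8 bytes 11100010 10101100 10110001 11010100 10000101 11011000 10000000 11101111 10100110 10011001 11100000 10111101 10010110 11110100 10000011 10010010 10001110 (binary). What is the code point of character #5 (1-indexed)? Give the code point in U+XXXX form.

Offset 0: leading byte 0xE2 = 11100010 → 3-byte char #1 = E2 AC B1.
Offset 3: leading byte 0xD4 = 11010100 → 2-byte char #2 = D4 85.
Offset 5: leading byte 0xD8 = 11011000 → 2-byte char #3 = D8 80.
Offset 7: leading byte 0xEF = 11101111 → 3-byte char #4 = EF A6 99.
Offset 10: leading byte 0xE0 = 11100000 → 3-byte char #5 = E0 BD 96.
Leading byte 0xE0 = 11100000 matches 1110xxxx → 3-byte sequence.
Byte 1: 0xE0 = 11100000, payload 0000 (4 bits).
Byte 2: 0xBD = 10111101 (10xxxxxx ✓), payload 111101.
Byte 3: 0x96 = 10010110 (10xxxxxx ✓), payload 010110.
Concatenate: 0000111101010110 = 0xF56 (16 bits → U+0F56).

U+0F56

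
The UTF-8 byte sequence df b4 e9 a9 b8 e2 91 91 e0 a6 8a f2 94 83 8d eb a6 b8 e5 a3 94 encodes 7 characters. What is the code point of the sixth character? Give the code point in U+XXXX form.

U+B9B8

Offset 0: leading byte 0xDF = 11011111 → 2-byte char #1 = DF B4.
Offset 2: leading byte 0xE9 = 11101001 → 3-byte char #2 = E9 A9 B8.
Offset 5: leading byte 0xE2 = 11100010 → 3-byte char #3 = E2 91 91.
Offset 8: leading byte 0xE0 = 11100000 → 3-byte char #4 = E0 A6 8A.
Offset 11: leading byte 0xF2 = 11110010 → 4-byte char #5 = F2 94 83 8D.
Offset 15: leading byte 0xEB = 11101011 → 3-byte char #6 = EB A6 B8.
Leading byte 0xEB = 11101011 matches 1110xxxx → 3-byte sequence.
Byte 1: 0xEB = 11101011, payload 1011 (4 bits).
Byte 2: 0xA6 = 10100110 (10xxxxxx ✓), payload 100110.
Byte 3: 0xB8 = 10111000 (10xxxxxx ✓), payload 111000.
Concatenate: 1011100110111000 = 0xB9B8 (16 bits → U+B9B8).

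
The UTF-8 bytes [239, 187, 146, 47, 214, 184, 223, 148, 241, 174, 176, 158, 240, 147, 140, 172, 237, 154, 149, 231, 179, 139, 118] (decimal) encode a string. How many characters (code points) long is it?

9

Byte at offset 0: 0xEF = 11101111 → 3-byte char (#1). Advance 3.
Byte at offset 3: 0x2F = 00101111 → 1-byte char (#2). Advance 1.
Byte at offset 4: 0xD6 = 11010110 → 2-byte char (#3). Advance 2.
Byte at offset 6: 0xDF = 11011111 → 2-byte char (#4). Advance 2.
Byte at offset 8: 0xF1 = 11110001 → 4-byte char (#5). Advance 4.
Byte at offset 12: 0xF0 = 11110000 → 4-byte char (#6). Advance 4.
Byte at offset 16: 0xED = 11101101 → 3-byte char (#7). Advance 3.
Byte at offset 19: 0xE7 = 11100111 → 3-byte char (#8). Advance 3.
Byte at offset 22: 0x76 = 01110110 → 1-byte char (#9). Advance 1.
Reached end at offset 23 after 9 code points.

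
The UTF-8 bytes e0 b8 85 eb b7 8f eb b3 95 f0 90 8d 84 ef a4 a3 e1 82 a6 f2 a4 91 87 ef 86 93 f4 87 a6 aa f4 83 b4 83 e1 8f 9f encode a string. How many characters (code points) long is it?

Byte at offset 0: 0xE0 = 11100000 → 3-byte char (#1). Advance 3.
Byte at offset 3: 0xEB = 11101011 → 3-byte char (#2). Advance 3.
Byte at offset 6: 0xEB = 11101011 → 3-byte char (#3). Advance 3.
Byte at offset 9: 0xF0 = 11110000 → 4-byte char (#4). Advance 4.
Byte at offset 13: 0xEF = 11101111 → 3-byte char (#5). Advance 3.
Byte at offset 16: 0xE1 = 11100001 → 3-byte char (#6). Advance 3.
Byte at offset 19: 0xF2 = 11110010 → 4-byte char (#7). Advance 4.
Byte at offset 23: 0xEF = 11101111 → 3-byte char (#8). Advance 3.
Byte at offset 26: 0xF4 = 11110100 → 4-byte char (#9). Advance 4.
Byte at offset 30: 0xF4 = 11110100 → 4-byte char (#10). Advance 4.
Byte at offset 34: 0xE1 = 11100001 → 3-byte char (#11). Advance 3.
Reached end at offset 37 after 11 code points.

11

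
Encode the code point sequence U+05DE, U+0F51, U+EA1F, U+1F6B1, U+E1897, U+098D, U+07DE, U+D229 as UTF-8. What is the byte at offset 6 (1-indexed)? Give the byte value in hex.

0xEE

1-indexed offset 6 is 0-indexed offset 5.
U+05DE → 2-byte form D7 9E at offsets 0–1.
U+0F51 → 3-byte form E0 BD 91 at offsets 2–4.
U+EA1F → 3-byte form EE A8 9F at offsets 5–7.
Offset 5 falls in char 3's range; it's byte 1 of EE A8 9F = 0xEE.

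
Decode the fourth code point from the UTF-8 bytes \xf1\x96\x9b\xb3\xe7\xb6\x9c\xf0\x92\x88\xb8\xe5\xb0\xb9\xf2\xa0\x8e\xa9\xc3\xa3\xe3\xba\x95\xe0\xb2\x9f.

U+5C39

Offset 0: leading byte 0xF1 = 11110001 → 4-byte char #1 = F1 96 9B B3.
Offset 4: leading byte 0xE7 = 11100111 → 3-byte char #2 = E7 B6 9C.
Offset 7: leading byte 0xF0 = 11110000 → 4-byte char #3 = F0 92 88 B8.
Offset 11: leading byte 0xE5 = 11100101 → 3-byte char #4 = E5 B0 B9.
Leading byte 0xE5 = 11100101 matches 1110xxxx → 3-byte sequence.
Byte 1: 0xE5 = 11100101, payload 0101 (4 bits).
Byte 2: 0xB0 = 10110000 (10xxxxxx ✓), payload 110000.
Byte 3: 0xB9 = 10111001 (10xxxxxx ✓), payload 111001.
Concatenate: 0101110000111001 = 0x5C39 (16 bits → U+5C39).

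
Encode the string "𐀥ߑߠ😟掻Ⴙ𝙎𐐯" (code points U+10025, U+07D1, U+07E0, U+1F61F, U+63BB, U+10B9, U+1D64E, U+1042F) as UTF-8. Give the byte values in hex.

U+10025: 4-byte form → F0 90 80 A5.
U+07D1: 2-byte form → DF 91.
U+07E0: 2-byte form → DF A0.
U+1F61F: 4-byte form → F0 9F 98 9F.
U+63BB: 3-byte form → E6 8E BB.
U+10B9: 3-byte form → E1 82 B9.
U+1D64E: 4-byte form → F0 9D 99 8E.
U+1042F: 4-byte form → F0 90 90 AF.
Concatenated (26 bytes): F0 90 80 A5 DF 91 DF A0 F0 9F 98 9F E6 8E BB E1 82 B9 F0 9D 99 8E F0 90 90 AF.

F0 90 80 A5 DF 91 DF A0 F0 9F 98 9F E6 8E BB E1 82 B9 F0 9D 99 8E F0 90 90 AF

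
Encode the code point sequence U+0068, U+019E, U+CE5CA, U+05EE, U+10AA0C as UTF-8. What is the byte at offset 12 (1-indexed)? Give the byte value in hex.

0xA8

1-indexed offset 12 is 0-indexed offset 11.
U+0068 → 1-byte form 68 at offsets 0–0.
U+019E → 2-byte form C6 9E at offsets 1–2.
U+CE5CA → 4-byte form F3 8E 97 8A at offsets 3–6.
U+05EE → 2-byte form D7 AE at offsets 7–8.
U+10AA0C → 4-byte form F4 8A A8 8C at offsets 9–12.
Offset 11 falls in char 5's range; it's byte 3 of F4 8A A8 8C = 0xA8.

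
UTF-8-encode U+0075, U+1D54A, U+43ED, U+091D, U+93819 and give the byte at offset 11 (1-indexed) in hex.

0x9D

1-indexed offset 11 is 0-indexed offset 10.
U+0075 → 1-byte form 75 at offsets 0–0.
U+1D54A → 4-byte form F0 9D 95 8A at offsets 1–4.
U+43ED → 3-byte form E4 8F AD at offsets 5–7.
U+091D → 3-byte form E0 A4 9D at offsets 8–10.
Offset 10 falls in char 4's range; it's byte 3 of E0 A4 9D = 0x9D.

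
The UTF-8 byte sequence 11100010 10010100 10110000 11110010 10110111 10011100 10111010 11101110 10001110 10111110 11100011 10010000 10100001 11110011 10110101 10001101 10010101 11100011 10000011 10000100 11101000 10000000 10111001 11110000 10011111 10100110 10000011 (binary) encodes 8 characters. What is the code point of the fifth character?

U+F5355

Offset 0: leading byte 0xE2 = 11100010 → 3-byte char #1 = E2 94 B0.
Offset 3: leading byte 0xF2 = 11110010 → 4-byte char #2 = F2 B7 9C BA.
Offset 7: leading byte 0xEE = 11101110 → 3-byte char #3 = EE 8E BE.
Offset 10: leading byte 0xE3 = 11100011 → 3-byte char #4 = E3 90 A1.
Offset 13: leading byte 0xF3 = 11110011 → 4-byte char #5 = F3 B5 8D 95.
Leading byte 0xF3 = 11110011 matches 11110xxx → 4-byte sequence.
Byte 1: 0xF3 = 11110011, payload 011 (3 bits).
Byte 2: 0xB5 = 10110101 (10xxxxxx ✓), payload 110101.
Byte 3: 0x8D = 10001101 (10xxxxxx ✓), payload 001101.
Byte 4: 0x95 = 10010101 (10xxxxxx ✓), payload 010101.
Concatenate: 011110101001101010101 = 0xF5355 (21 bits → U+F5355).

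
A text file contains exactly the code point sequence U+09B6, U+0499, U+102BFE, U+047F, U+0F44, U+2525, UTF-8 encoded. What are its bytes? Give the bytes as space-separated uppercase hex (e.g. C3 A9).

U+09B6: 3-byte form → E0 A6 B6.
U+0499: 2-byte form → D2 99.
U+102BFE: 4-byte form → F4 82 AF BE.
U+047F: 2-byte form → D1 BF.
U+0F44: 3-byte form → E0 BD 84.
U+2525: 3-byte form → E2 94 A5.
Concatenated (17 bytes): E0 A6 B6 D2 99 F4 82 AF BE D1 BF E0 BD 84 E2 94 A5.

E0 A6 B6 D2 99 F4 82 AF BE D1 BF E0 BD 84 E2 94 A5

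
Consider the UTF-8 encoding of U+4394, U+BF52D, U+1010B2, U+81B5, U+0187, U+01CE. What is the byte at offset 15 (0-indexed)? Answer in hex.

U+4394 → 3-byte form E4 8E 94 at offsets 0–2.
U+BF52D → 4-byte form F2 BF 94 AD at offsets 3–6.
U+1010B2 → 4-byte form F4 81 82 B2 at offsets 7–10.
U+81B5 → 3-byte form E8 86 B5 at offsets 11–13.
U+0187 → 2-byte form C6 87 at offsets 14–15.
Offset 15 falls in char 5's range; it's byte 2 of C6 87 = 0x87.

0x87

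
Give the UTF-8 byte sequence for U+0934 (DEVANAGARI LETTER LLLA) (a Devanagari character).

U+0934 = 0x934 = 2356 decimal. In range U+0800–U+FFFF → 3-byte form: 1110xxxx 10xxxxxx 10xxxxxx.
Binary (16 bits): 0000100100110100.
Split 4+6+6: 0000 | 100100 | 110100.
Byte 1: 11100000 = 0xE0.
Byte 2: 10100100 = 0xA4.
Byte 3: 10110100 = 0xB4.

E0 A4 B4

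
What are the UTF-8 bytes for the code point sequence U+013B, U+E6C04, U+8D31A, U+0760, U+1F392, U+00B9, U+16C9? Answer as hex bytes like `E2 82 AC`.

U+013B: 2-byte form → C4 BB.
U+E6C04: 4-byte form → F3 A6 B0 84.
U+8D31A: 4-byte form → F2 8D 8C 9A.
U+0760: 2-byte form → DD A0.
U+1F392: 4-byte form → F0 9F 8E 92.
U+00B9: 2-byte form → C2 B9.
U+16C9: 3-byte form → E1 9B 89.
Concatenated (21 bytes): C4 BB F3 A6 B0 84 F2 8D 8C 9A DD A0 F0 9F 8E 92 C2 B9 E1 9B 89.

C4 BB F3 A6 B0 84 F2 8D 8C 9A DD A0 F0 9F 8E 92 C2 B9 E1 9B 89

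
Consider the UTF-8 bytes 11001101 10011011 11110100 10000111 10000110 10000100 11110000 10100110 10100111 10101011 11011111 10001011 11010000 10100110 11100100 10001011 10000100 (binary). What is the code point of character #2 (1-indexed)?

U+107184

Offset 0: leading byte 0xCD = 11001101 → 2-byte char #1 = CD 9B.
Offset 2: leading byte 0xF4 = 11110100 → 4-byte char #2 = F4 87 86 84.
Leading byte 0xF4 = 11110100 matches 11110xxx → 4-byte sequence.
Byte 1: 0xF4 = 11110100, payload 100 (3 bits).
Byte 2: 0x87 = 10000111 (10xxxxxx ✓), payload 000111.
Byte 3: 0x86 = 10000110 (10xxxxxx ✓), payload 000110.
Byte 4: 0x84 = 10000100 (10xxxxxx ✓), payload 000100.
Concatenate: 100000111000110000100 = 0x107184 (21 bits → U+107184).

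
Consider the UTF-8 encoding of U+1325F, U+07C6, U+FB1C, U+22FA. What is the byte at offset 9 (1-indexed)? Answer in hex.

1-indexed offset 9 is 0-indexed offset 8.
U+1325F → 4-byte form F0 93 89 9F at offsets 0–3.
U+07C6 → 2-byte form DF 86 at offsets 4–5.
U+FB1C → 3-byte form EF AC 9C at offsets 6–8.
Offset 8 falls in char 3's range; it's byte 3 of EF AC 9C = 0x9C.

0x9C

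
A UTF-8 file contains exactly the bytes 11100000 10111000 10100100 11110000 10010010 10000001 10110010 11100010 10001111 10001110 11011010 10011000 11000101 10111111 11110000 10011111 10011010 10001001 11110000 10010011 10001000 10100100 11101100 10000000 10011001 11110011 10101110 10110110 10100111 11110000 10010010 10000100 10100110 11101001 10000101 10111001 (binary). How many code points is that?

Byte at offset 0: 0xE0 = 11100000 → 3-byte char (#1). Advance 3.
Byte at offset 3: 0xF0 = 11110000 → 4-byte char (#2). Advance 4.
Byte at offset 7: 0xE2 = 11100010 → 3-byte char (#3). Advance 3.
Byte at offset 10: 0xDA = 11011010 → 2-byte char (#4). Advance 2.
Byte at offset 12: 0xC5 = 11000101 → 2-byte char (#5). Advance 2.
Byte at offset 14: 0xF0 = 11110000 → 4-byte char (#6). Advance 4.
Byte at offset 18: 0xF0 = 11110000 → 4-byte char (#7). Advance 4.
Byte at offset 22: 0xEC = 11101100 → 3-byte char (#8). Advance 3.
Byte at offset 25: 0xF3 = 11110011 → 4-byte char (#9). Advance 4.
Byte at offset 29: 0xF0 = 11110000 → 4-byte char (#10). Advance 4.
Byte at offset 33: 0xE9 = 11101001 → 3-byte char (#11). Advance 3.
Reached end at offset 36 after 11 code points.

11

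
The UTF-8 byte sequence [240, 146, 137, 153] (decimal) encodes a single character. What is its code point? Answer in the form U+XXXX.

U+12259

Leading byte 0xF0 = 11110000 matches 11110xxx → 4-byte sequence.
Byte 1: 0xF0 = 11110000, payload 000 (3 bits).
Byte 2: 0x92 = 10010010 (10xxxxxx ✓), payload 010010.
Byte 3: 0x89 = 10001001 (10xxxxxx ✓), payload 001001.
Byte 4: 0x99 = 10011001 (10xxxxxx ✓), payload 011001.
Concatenate: 000010010001001011001 = 0x12259 (21 bits → U+12259).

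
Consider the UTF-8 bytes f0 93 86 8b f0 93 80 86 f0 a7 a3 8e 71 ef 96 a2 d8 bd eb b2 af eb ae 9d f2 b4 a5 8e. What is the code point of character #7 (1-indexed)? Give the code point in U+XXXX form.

Offset 0: leading byte 0xF0 = 11110000 → 4-byte char #1 = F0 93 86 8B.
Offset 4: leading byte 0xF0 = 11110000 → 4-byte char #2 = F0 93 80 86.
Offset 8: leading byte 0xF0 = 11110000 → 4-byte char #3 = F0 A7 A3 8E.
Offset 12: leading byte 0x71 = 01110001 → 1-byte char #4 = 71.
Offset 13: leading byte 0xEF = 11101111 → 3-byte char #5 = EF 96 A2.
Offset 16: leading byte 0xD8 = 11011000 → 2-byte char #6 = D8 BD.
Offset 18: leading byte 0xEB = 11101011 → 3-byte char #7 = EB B2 AF.
Leading byte 0xEB = 11101011 matches 1110xxxx → 3-byte sequence.
Byte 1: 0xEB = 11101011, payload 1011 (4 bits).
Byte 2: 0xB2 = 10110010 (10xxxxxx ✓), payload 110010.
Byte 3: 0xAF = 10101111 (10xxxxxx ✓), payload 101111.
Concatenate: 1011110010101111 = 0xBCAF (16 bits → U+BCAF).

U+BCAF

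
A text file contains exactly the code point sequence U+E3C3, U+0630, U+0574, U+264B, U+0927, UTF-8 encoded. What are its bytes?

U+E3C3: 3-byte form → EE 8F 83.
U+0630: 2-byte form → D8 B0.
U+0574: 2-byte form → D5 B4.
U+264B: 3-byte form → E2 99 8B.
U+0927: 3-byte form → E0 A4 A7.
Concatenated (13 bytes): EE 8F 83 D8 B0 D5 B4 E2 99 8B E0 A4 A7.

EE 8F 83 D8 B0 D5 B4 E2 99 8B E0 A4 A7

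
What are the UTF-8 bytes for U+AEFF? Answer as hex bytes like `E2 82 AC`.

EA BB BF

U+AEFF = 0xAEFF = 44799 decimal. In range U+0800–U+FFFF → 3-byte form: 1110xxxx 10xxxxxx 10xxxxxx.
Binary (16 bits): 1010111011111111.
Split 4+6+6: 1010 | 111011 | 111111.
Byte 1: 11101010 = 0xEA.
Byte 2: 10111011 = 0xBB.
Byte 3: 10111111 = 0xBF.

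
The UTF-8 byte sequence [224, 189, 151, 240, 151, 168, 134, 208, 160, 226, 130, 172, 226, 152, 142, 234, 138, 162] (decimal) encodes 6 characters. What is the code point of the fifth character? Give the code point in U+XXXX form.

Offset 0: leading byte 0xE0 = 11100000 → 3-byte char #1 = E0 BD 97.
Offset 3: leading byte 0xF0 = 11110000 → 4-byte char #2 = F0 97 A8 86.
Offset 7: leading byte 0xD0 = 11010000 → 2-byte char #3 = D0 A0.
Offset 9: leading byte 0xE2 = 11100010 → 3-byte char #4 = E2 82 AC.
Offset 12: leading byte 0xE2 = 11100010 → 3-byte char #5 = E2 98 8E.
Leading byte 0xE2 = 11100010 matches 1110xxxx → 3-byte sequence.
Byte 1: 0xE2 = 11100010, payload 0010 (4 bits).
Byte 2: 0x98 = 10011000 (10xxxxxx ✓), payload 011000.
Byte 3: 0x8E = 10001110 (10xxxxxx ✓), payload 001110.
Concatenate: 0010011000001110 = 0x260E (16 bits → U+260E).

U+260E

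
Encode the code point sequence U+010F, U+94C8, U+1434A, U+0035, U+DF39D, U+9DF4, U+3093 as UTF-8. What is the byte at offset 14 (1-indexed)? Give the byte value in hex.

0x9D

1-indexed offset 14 is 0-indexed offset 13.
U+010F → 2-byte form C4 8F at offsets 0–1.
U+94C8 → 3-byte form E9 93 88 at offsets 2–4.
U+1434A → 4-byte form F0 94 8D 8A at offsets 5–8.
U+0035 → 1-byte form 35 at offsets 9–9.
U+DF39D → 4-byte form F3 9F 8E 9D at offsets 10–13.
Offset 13 falls in char 5's range; it's byte 4 of F3 9F 8E 9D = 0x9D.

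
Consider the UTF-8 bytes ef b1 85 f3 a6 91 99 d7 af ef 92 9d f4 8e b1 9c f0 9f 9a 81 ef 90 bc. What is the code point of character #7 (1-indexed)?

Offset 0: leading byte 0xEF = 11101111 → 3-byte char #1 = EF B1 85.
Offset 3: leading byte 0xF3 = 11110011 → 4-byte char #2 = F3 A6 91 99.
Offset 7: leading byte 0xD7 = 11010111 → 2-byte char #3 = D7 AF.
Offset 9: leading byte 0xEF = 11101111 → 3-byte char #4 = EF 92 9D.
Offset 12: leading byte 0xF4 = 11110100 → 4-byte char #5 = F4 8E B1 9C.
Offset 16: leading byte 0xF0 = 11110000 → 4-byte char #6 = F0 9F 9A 81.
Offset 20: leading byte 0xEF = 11101111 → 3-byte char #7 = EF 90 BC.
Leading byte 0xEF = 11101111 matches 1110xxxx → 3-byte sequence.
Byte 1: 0xEF = 11101111, payload 1111 (4 bits).
Byte 2: 0x90 = 10010000 (10xxxxxx ✓), payload 010000.
Byte 3: 0xBC = 10111100 (10xxxxxx ✓), payload 111100.
Concatenate: 1111010000111100 = 0xF43C (16 bits → U+F43C).

U+F43C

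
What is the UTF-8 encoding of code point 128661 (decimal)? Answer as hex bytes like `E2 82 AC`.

U+1F695 = 0x1F695 = 128661 decimal. In range U+10000–U+10FFFF → 4-byte form: 11110xxx 10xxxxxx 10xxxxxx 10xxxxxx.
Binary (21 bits): 000011111011010010101.
Split 3+6+6+6: 000 | 011111 | 011010 | 010101.
Byte 1: 11110000 = 0xF0.
Byte 2: 10011111 = 0x9F.
Byte 3: 10011010 = 0x9A.
Byte 4: 10010101 = 0x95.

F0 9F 9A 95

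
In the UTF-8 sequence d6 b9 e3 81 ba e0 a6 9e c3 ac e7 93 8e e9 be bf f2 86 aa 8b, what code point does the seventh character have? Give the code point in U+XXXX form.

U+86A8B

Offset 0: leading byte 0xD6 = 11010110 → 2-byte char #1 = D6 B9.
Offset 2: leading byte 0xE3 = 11100011 → 3-byte char #2 = E3 81 BA.
Offset 5: leading byte 0xE0 = 11100000 → 3-byte char #3 = E0 A6 9E.
Offset 8: leading byte 0xC3 = 11000011 → 2-byte char #4 = C3 AC.
Offset 10: leading byte 0xE7 = 11100111 → 3-byte char #5 = E7 93 8E.
Offset 13: leading byte 0xE9 = 11101001 → 3-byte char #6 = E9 BE BF.
Offset 16: leading byte 0xF2 = 11110010 → 4-byte char #7 = F2 86 AA 8B.
Leading byte 0xF2 = 11110010 matches 11110xxx → 4-byte sequence.
Byte 1: 0xF2 = 11110010, payload 010 (3 bits).
Byte 2: 0x86 = 10000110 (10xxxxxx ✓), payload 000110.
Byte 3: 0xAA = 10101010 (10xxxxxx ✓), payload 101010.
Byte 4: 0x8B = 10001011 (10xxxxxx ✓), payload 001011.
Concatenate: 010000110101010001011 = 0x86A8B (21 bits → U+86A8B).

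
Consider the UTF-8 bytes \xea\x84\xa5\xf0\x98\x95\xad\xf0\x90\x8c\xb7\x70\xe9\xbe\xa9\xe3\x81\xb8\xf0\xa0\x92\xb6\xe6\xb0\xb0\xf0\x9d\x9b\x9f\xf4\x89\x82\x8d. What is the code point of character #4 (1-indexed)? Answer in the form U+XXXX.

U+0070

Offset 0: leading byte 0xEA = 11101010 → 3-byte char #1 = EA 84 A5.
Offset 3: leading byte 0xF0 = 11110000 → 4-byte char #2 = F0 98 95 AD.
Offset 7: leading byte 0xF0 = 11110000 → 4-byte char #3 = F0 90 8C B7.
Offset 11: leading byte 0x70 = 01110000 → 1-byte char #4 = 70.
Leading byte 0x70 = 01110000 matches 0xxxxxxx → 1-byte sequence.
Byte 1: 0x70 = 01110000, payload 1110000 (7 bits).
Concatenate: 1110000 = 0x70 (7 bits → U+0070).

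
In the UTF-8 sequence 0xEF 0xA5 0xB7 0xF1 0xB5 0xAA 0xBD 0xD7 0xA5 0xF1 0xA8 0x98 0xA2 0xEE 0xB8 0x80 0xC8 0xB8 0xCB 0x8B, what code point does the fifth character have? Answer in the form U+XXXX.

U+EE00

Offset 0: leading byte 0xEF = 11101111 → 3-byte char #1 = EF A5 B7.
Offset 3: leading byte 0xF1 = 11110001 → 4-byte char #2 = F1 B5 AA BD.
Offset 7: leading byte 0xD7 = 11010111 → 2-byte char #3 = D7 A5.
Offset 9: leading byte 0xF1 = 11110001 → 4-byte char #4 = F1 A8 98 A2.
Offset 13: leading byte 0xEE = 11101110 → 3-byte char #5 = EE B8 80.
Leading byte 0xEE = 11101110 matches 1110xxxx → 3-byte sequence.
Byte 1: 0xEE = 11101110, payload 1110 (4 bits).
Byte 2: 0xB8 = 10111000 (10xxxxxx ✓), payload 111000.
Byte 3: 0x80 = 10000000 (10xxxxxx ✓), payload 000000.
Concatenate: 1110111000000000 = 0xEE00 (16 bits → U+EE00).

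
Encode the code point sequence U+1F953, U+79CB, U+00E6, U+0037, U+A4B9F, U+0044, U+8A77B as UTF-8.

F0 9F A5 93 E7 A7 8B C3 A6 37 F2 A4 AE 9F 44 F2 8A 9D BB

U+1F953: 4-byte form → F0 9F A5 93.
U+79CB: 3-byte form → E7 A7 8B.
U+00E6: 2-byte form → C3 A6.
U+0037: 1-byte form → 37.
U+A4B9F: 4-byte form → F2 A4 AE 9F.
U+0044: 1-byte form → 44.
U+8A77B: 4-byte form → F2 8A 9D BB.
Concatenated (19 bytes): F0 9F A5 93 E7 A7 8B C3 A6 37 F2 A4 AE 9F 44 F2 8A 9D BB.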